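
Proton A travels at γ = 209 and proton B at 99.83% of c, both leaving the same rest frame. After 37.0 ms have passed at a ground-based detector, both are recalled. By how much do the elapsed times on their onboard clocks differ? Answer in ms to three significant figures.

|τ_A − τ_B| = 1.98 ms

A: γ = 209; τ_A = 37.0/209.0 = 0.1770 ms.
B: β = 0.9983; γ = 1/√(1 − 0.9983²) = 1/√0.003397 = 17.16; τ_B = 37.0/17.16 = 2.157 ms.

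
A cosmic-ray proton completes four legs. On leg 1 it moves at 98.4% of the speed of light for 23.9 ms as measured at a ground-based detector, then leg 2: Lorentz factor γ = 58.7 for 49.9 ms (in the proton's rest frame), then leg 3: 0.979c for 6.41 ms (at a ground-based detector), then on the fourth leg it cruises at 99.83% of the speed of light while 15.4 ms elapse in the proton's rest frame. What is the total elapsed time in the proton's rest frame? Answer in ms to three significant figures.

τ = 70.9 ms

Leg 1: β = 0.984; γ = 1/√(1 − 0.984²) = 1/√0.03174 = 5.613; τ_1 = 23.9/5.613 = 4.258 ms.
Leg 2: 49.9 ms is already measured in the proton's rest frame.
Leg 3: γ = 1/√(1 − 0.979²) = 1/√0.04156 = 4.905; τ_3 = 6.41/4.905 = 1.307 ms.
Leg 4: 15.4 ms is already measured in the proton's rest frame.
Total: 4.258 + 49.90 + 1.307 + 15.40 ms.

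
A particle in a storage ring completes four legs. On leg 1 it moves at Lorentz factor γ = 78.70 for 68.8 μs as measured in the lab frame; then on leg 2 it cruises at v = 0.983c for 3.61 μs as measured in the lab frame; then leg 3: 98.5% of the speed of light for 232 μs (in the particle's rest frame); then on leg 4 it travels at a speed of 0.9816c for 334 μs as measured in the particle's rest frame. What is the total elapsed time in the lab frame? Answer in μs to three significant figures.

Leg 1: 68.8 μs is already measured in the lab frame.
Leg 2: 3.61 μs is already measured in the lab frame.
Leg 3: β = 0.985; γ = 1/√(1 − 0.985²) = 1/√0.02977 = 5.795; Δt_3 = 5.795 × 232 = 1345 μs.
Leg 4: γ = 1/√(1 − 0.9816²) = 1/√0.03646 = 5.237; Δt_4 = 5.237 × 334 = 1749 μs.
Total: 68.80 + 3.610 + 1345 + 1749 μs.

Δt = 3170 μs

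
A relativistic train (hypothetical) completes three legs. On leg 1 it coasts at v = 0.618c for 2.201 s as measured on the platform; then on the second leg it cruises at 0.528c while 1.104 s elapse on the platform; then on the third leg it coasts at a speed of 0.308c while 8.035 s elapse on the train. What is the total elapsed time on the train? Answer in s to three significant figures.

τ = 10.7 s

Leg 1: γ = 1/√(1 − 0.618²) = 1/√0.6181 = 1.272; τ_1 = 2.201/1.272 = 1.730 s.
Leg 2: γ = 1/√(1 − 0.528²) = 1/√0.7212 = 1.178; τ_2 = 1.104/1.178 = 0.9376 s.
Leg 3: 8.035 s is already measured on the train.
Total: 1.730 + 0.9376 + 8.035 s.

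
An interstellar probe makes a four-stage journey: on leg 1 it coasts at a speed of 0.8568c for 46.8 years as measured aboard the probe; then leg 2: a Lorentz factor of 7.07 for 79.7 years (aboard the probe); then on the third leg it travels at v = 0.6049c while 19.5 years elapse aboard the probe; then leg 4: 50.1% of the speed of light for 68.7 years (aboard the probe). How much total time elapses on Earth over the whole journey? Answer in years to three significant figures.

Δt = 758 years

Leg 1: γ = 1/√(1 − 0.8568²) = 1/√0.2659 = 1.939; Δt_1 = 1.939 × 46.8 = 90.76 years.
Leg 2: γ = 7.07; Δt_2 = 7.070 × 79.7 = 563.5 years.
Leg 3: γ = 1/√(1 − 0.6049²) = 1/√0.6341 = 1.256; Δt_3 = 1.256 × 19.5 = 24.49 years.
Leg 4: β = 0.501; γ = 1/√(1 − 0.501²) = 1/√0.7490 = 1.155; Δt_4 = 1.155 × 68.7 = 79.38 years.
Total: 90.76 + 563.5 + 24.49 + 79.38 years.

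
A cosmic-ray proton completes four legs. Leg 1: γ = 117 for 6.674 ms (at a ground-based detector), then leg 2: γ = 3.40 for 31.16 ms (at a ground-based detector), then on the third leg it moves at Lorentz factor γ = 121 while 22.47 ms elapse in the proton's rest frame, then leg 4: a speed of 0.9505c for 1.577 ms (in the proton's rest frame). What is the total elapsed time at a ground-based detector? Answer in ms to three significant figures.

Leg 1: 6.674 ms is already measured at a ground-based detector.
Leg 2: 31.16 ms is already measured at a ground-based detector.
Leg 3: γ = 121; Δt_3 = 121.0 × 22.47 = 2719 ms.
Leg 4: γ = 1/√(1 − 0.9505²) = 1/√0.09655 = 3.218; Δt_4 = 3.218 × 1.577 = 5.075 ms.
Total: 6.674 + 31.16 + 2719 + 5.075 ms.

Δt = 2760 ms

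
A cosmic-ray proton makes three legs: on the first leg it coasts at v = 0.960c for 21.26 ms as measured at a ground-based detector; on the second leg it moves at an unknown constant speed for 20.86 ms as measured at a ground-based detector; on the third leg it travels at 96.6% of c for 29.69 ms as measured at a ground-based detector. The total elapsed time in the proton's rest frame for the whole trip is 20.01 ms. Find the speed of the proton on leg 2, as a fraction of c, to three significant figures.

Leg 1: γ = 1/√(1 − 0.960²) = 1/√0.07840 = 3.571; τ_1 = 21.26/3.571 = 5.953 ms.
Leg 2: speed unknown; τ_2 = 20.86/γ_2.
Leg 3: β = 0.966; γ = 1/√(1 − 0.966²) = 1/√0.06684 = 3.868; τ_3 = 29.69/3.868 = 7.676 ms.
Total proper time: 5.953 + τ_2 + 7.676 = 20.01, so τ_2 = 20.01 − 13.63 = 6.381 ms.
γ_2 = 20.86/6.381 = 3.269; β = √(1 − 1/γ²) = √0.9064.

β = 0.952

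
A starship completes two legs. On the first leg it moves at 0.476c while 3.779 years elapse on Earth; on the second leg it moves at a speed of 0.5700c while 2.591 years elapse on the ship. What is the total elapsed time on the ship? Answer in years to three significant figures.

Leg 1: γ = 1/√(1 − 0.476²) = 1/√0.7734 = 1.137; τ_1 = 3.779/1.137 = 3.323 years.
Leg 2: 2.591 years is already measured on the ship.
Total: 3.323 + 2.591 years.

τ = 5.91 years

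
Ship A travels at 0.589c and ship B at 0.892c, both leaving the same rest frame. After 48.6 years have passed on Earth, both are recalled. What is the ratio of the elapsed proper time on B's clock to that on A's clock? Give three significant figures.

A: γ = 1/√(1 − 0.589²) = 1/√0.6531 = 1.237. B: γ = 1/√(1 − 0.892²) = 1/√0.2043 = 2.212.
τ_A/τ_B = γ_B/γ_A = 2.212/1.237 = 1.788, so τ_B/τ_A = 0.5594.

τ_B/τ_A = 0.559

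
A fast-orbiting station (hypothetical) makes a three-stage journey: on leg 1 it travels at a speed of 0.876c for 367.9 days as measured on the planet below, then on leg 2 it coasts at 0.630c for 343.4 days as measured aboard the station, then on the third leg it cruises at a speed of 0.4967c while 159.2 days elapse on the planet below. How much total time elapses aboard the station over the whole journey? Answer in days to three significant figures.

Leg 1: γ = 1/√(1 − 0.876²) = 1/√0.2326 = 2.073; τ_1 = 367.9/2.073 = 177.4 days.
Leg 2: 343.4 days is already measured aboard the station.
Leg 3: γ = 1/√(1 − 0.4967²) = 1/√0.7533 = 1.152; τ_3 = 159.2/1.152 = 138.2 days.
Total: 177.4 + 343.4 + 138.2 days.

τ = 659 days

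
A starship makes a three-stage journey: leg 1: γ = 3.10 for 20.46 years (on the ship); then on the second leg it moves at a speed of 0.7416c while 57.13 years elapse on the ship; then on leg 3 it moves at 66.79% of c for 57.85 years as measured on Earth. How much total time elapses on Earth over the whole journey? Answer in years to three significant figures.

Δt = 206 years

Leg 1: γ = 3.10; Δt_1 = 3.100 × 20.46 = 63.43 years.
Leg 2: γ = 1/√(1 − 0.7416²) = 1/√0.4500 = 1.491; Δt_2 = 1.491 × 57.13 = 85.16 years.
Leg 3: 57.85 years is already measured on Earth.
Total: 63.43 + 85.16 + 57.85 years.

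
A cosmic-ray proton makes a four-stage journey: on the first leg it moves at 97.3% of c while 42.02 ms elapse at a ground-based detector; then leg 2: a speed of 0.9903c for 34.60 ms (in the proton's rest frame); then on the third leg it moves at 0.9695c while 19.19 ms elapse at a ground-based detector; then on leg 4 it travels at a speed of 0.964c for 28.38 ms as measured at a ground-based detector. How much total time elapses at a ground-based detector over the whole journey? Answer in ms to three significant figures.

Δt = 339 ms

Leg 1: 42.02 ms is already measured at a ground-based detector.
Leg 2: γ = 1/√(1 − 0.9903²) = 1/√0.01931 = 7.197; Δt_2 = 7.197 × 34.60 = 249.0 ms.
Leg 3: 19.19 ms is already measured at a ground-based detector.
Leg 4: 28.38 ms is already measured at a ground-based detector.
Total: 42.02 + 249.0 + 19.19 + 28.38 ms.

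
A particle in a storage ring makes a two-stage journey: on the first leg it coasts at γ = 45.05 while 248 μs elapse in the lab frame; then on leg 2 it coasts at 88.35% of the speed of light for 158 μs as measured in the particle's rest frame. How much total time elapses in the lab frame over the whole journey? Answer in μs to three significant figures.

Leg 1: 248 μs is already measured in the lab frame.
Leg 2: β = 0.8835; γ = 1/√(1 − 0.8835²) = 1/√0.2194 = 2.135; Δt_2 = 2.135 × 158 = 337.3 μs.
Total: 248.0 + 337.3 μs.

Δt = 585 μs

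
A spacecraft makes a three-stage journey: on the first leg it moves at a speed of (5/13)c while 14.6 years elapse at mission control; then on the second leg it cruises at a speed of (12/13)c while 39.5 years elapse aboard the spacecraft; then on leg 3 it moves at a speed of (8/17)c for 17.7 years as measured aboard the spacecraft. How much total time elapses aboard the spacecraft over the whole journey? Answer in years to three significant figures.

τ = 70.7 years

Leg 1: γ = 1/√(1 − (5/13)²) = 13/12 ≈ 1.083; τ_1 = 14.6/1.083 = 13.48 years.
Leg 2: 39.5 years is already measured aboard the spacecraft.
Leg 3: 17.7 years is already measured aboard the spacecraft.
Total: 13.48 + 39.50 + 17.70 years.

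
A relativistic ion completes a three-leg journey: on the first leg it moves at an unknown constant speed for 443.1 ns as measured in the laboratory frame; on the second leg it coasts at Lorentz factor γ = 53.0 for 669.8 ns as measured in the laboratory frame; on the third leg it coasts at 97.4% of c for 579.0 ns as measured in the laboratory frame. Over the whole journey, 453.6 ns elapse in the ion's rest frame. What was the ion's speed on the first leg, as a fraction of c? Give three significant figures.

β = 0.715

Leg 1: speed unknown; τ_1 = 443.1/γ_1.
Leg 2: γ = 53.0; τ_2 = 669.8/53.00 = 12.64 ns.
Leg 3: β = 0.974; γ = 1/√(1 − 0.974²) = 1/√0.05132 = 4.414; τ_3 = 579.0/4.414 = 131.2 ns.
Total proper time: τ_1 + 12.64 + 131.2 = 453.6, so τ_1 = 453.6 − 143.8 = 309.8 ns.
γ_1 = 443.1/309.8 = 1.430; β = √(1 − 1/γ²) = √0.5112.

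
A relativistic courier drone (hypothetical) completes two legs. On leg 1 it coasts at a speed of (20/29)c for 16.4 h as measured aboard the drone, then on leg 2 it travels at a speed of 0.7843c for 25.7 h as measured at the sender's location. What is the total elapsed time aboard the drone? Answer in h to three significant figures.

τ = 32.3 h

Leg 1: 16.4 h is already measured aboard the drone.
Leg 2: γ = 1/√(1 − 0.7843²) = 1/√0.3849 = 1.612; τ_2 = 25.7/1.612 = 15.94 h.
Total: 16.40 + 15.94 h.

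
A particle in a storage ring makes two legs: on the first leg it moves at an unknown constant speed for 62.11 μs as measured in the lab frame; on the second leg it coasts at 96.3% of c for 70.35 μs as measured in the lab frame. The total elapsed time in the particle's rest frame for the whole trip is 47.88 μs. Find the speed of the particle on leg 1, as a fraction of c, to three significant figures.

Leg 1: speed unknown; τ_1 = 62.11/γ_1.
Leg 2: β = 0.963; γ = 1/√(1 − 0.963²) = 1/√0.07263 = 3.711; τ_2 = 70.35/3.711 = 18.96 μs.
Total proper time: τ_1 + 18.96 = 47.88, so τ_1 = 47.88 − 18.96 = 28.92 μs.
γ_1 = 62.11/28.92 = 2.148; β = √(1 − 1/γ²) = √0.7832.

β = 0.885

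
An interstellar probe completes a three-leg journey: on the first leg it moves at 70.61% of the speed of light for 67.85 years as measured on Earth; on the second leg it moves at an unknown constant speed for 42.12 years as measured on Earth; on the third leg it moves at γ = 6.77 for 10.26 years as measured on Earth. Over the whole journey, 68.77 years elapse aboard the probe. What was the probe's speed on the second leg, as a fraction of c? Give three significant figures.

Leg 1: β = 0.7061; γ = 1/√(1 − 0.7061²) = 1/√0.5014 = 1.412; τ_1 = 67.85/1.412 = 48.05 years.
Leg 2: speed unknown; τ_2 = 42.12/γ_2.
Leg 3: γ = 6.77; τ_3 = 10.26/6.770 = 1.516 years.
Total proper time: 48.05 + τ_2 + 1.516 = 68.77, so τ_2 = 68.77 − 49.56 = 19.21 years.
γ_2 = 42.12/19.21 = 2.193; β = √(1 − 1/γ²) = √0.7920.

β = 0.890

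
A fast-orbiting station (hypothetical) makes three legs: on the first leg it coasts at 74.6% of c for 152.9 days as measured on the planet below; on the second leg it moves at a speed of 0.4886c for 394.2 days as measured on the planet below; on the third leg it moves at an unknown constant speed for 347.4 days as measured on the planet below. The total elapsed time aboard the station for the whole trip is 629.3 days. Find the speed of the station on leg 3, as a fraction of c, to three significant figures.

β = 0.849

Leg 1: β = 0.746; γ = 1/√(1 − 0.746²) = 1/√0.4435 = 1.502; τ_1 = 152.9/1.502 = 101.8 days.
Leg 2: γ = 1/√(1 − 0.4886²) = 1/√0.7613 = 1.146; τ_2 = 394.2/1.146 = 343.9 days.
Leg 3: speed unknown; τ_3 = 347.4/γ_3.
Total proper time: 101.8 + 343.9 + τ_3 = 629.3, so τ_3 = 629.3 − 445.8 = 183.5 days.
γ_3 = 347.4/183.5 = 1.893; β = √(1 − 1/γ²) = √0.7209.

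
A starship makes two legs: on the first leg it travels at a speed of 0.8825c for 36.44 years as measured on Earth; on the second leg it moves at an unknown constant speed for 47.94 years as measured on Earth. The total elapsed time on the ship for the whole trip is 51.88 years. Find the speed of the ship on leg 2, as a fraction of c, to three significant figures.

Leg 1: γ = 1/√(1 − 0.8825²) = 1/√0.2212 = 2.126; τ_1 = 36.44/2.126 = 17.14 years.
Leg 2: speed unknown; τ_2 = 47.94/γ_2.
Total proper time: 17.14 + τ_2 = 51.88, so τ_2 = 51.88 − 17.14 = 34.74 years.
γ_2 = 47.94/34.74 = 1.380; β = √(1 − 1/γ²) = √0.4748.

β = 0.689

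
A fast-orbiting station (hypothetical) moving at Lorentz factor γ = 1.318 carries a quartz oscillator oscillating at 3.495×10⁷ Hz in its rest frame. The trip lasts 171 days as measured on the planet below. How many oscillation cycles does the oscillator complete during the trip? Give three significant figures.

γ = 1.318
The oscillator's own cycle count is N = f × τ where τ is the proper time aboard the station. τ = Δt/γ = 171/1.318 = 129.7 days = 1.121×10⁷ s.
N = 3.495×10⁷ × 1.121×10⁷ = 3.918×10¹⁴.

N = 3.92×10¹⁴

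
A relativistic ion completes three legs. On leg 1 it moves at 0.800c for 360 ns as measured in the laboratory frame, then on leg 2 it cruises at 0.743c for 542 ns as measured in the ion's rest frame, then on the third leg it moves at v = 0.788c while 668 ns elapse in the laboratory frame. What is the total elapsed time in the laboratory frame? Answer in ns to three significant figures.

Leg 1: 360 ns is already measured in the laboratory frame.
Leg 2: γ = 1/√(1 − 0.743²) = 1/√0.4480 = 1.494; Δt_2 = 1.494 × 542 = 809.8 ns.
Leg 3: 668 ns is already measured in the laboratory frame.
Total: 360.0 + 809.8 + 668.0 ns.

Δt = 1840 ns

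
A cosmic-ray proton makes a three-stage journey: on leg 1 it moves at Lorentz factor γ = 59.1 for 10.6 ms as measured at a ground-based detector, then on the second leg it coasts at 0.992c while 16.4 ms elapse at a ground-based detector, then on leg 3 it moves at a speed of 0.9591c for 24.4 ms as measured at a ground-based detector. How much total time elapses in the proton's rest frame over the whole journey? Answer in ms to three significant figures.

Leg 1: γ = 59.1; τ_1 = 10.6/59.10 = 0.1794 ms.
Leg 2: γ = 1/√(1 − 0.992²) = 1/√0.01594 = 7.922; τ_2 = 16.4/7.922 = 2.070 ms.
Leg 3: γ = 1/√(1 − 0.9591²) = 1/√0.08013 = 3.533; τ_3 = 24.4/3.533 = 6.907 ms.
Total: 0.1794 + 2.070 + 6.907 ms.

τ = 9.16 ms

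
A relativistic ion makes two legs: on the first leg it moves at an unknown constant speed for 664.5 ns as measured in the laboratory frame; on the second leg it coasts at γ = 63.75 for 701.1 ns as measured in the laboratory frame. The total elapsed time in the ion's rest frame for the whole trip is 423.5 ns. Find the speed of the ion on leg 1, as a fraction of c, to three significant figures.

β = 0.784

Leg 1: speed unknown; τ_1 = 664.5/γ_1.
Leg 2: γ = 63.75; τ_2 = 701.1/63.75 = 11.00 ns.
Total proper time: τ_1 + 11.00 = 423.5, so τ_1 = 423.5 − 11.00 = 412.5 ns.
γ_1 = 664.5/412.5 = 1.611; β = √(1 − 1/γ²) = √0.6146.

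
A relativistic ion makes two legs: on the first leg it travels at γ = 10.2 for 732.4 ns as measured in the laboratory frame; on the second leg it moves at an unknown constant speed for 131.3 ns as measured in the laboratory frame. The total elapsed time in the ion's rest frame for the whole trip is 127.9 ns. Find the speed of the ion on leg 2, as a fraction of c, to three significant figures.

β = 0.904

Leg 1: γ = 10.2; τ_1 = 732.4/10.20 = 71.80 ns.
Leg 2: speed unknown; τ_2 = 131.3/γ_2.
Total proper time: 71.80 + τ_2 = 127.9, so τ_2 = 127.9 − 71.80 = 56.10 ns.
γ_2 = 131.3/56.10 = 2.341; β = √(1 − 1/γ²) = √0.8175.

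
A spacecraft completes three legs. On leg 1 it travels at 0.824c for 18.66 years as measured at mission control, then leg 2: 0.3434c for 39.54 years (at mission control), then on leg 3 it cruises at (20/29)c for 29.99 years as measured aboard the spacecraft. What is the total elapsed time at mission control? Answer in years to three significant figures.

Δt = 99.6 years

Leg 1: 18.66 years is already measured at mission control.
Leg 2: 39.54 years is already measured at mission control.
Leg 3: γ = 1/√(1 − (20/29)²) = 29/21 ≈ 1.381; Δt_3 = 1.381 × 29.99 = 41.41 years.
Total: 18.66 + 39.54 + 41.41 years.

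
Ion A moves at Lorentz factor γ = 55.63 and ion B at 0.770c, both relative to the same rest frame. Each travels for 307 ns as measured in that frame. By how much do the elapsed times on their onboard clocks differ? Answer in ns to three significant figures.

|τ_A − τ_B| = 190 ns

A: γ = 55.63; τ_A = 307/55.63 = 5.519 ns.
B: γ = 1/√(1 − 0.770²) = 1/√0.4071 = 1.567; τ_B = 307/1.567 = 195.9 ns.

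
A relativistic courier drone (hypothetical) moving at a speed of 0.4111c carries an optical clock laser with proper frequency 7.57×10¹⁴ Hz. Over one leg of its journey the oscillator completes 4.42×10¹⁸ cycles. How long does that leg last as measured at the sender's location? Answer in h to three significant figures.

γ = 1/√(1 − 0.4111²) = 1/√0.8310 = 1.097
Proper time for N cycles: τ = N/f = 4.42×10¹⁸/(7.57×10¹⁴) = 5.839×10³ s = 1.622 h.
Lab-frame duration Δt = γτ = 1.097 × 1.622 = 1.779 h.

Δt = 1.78 h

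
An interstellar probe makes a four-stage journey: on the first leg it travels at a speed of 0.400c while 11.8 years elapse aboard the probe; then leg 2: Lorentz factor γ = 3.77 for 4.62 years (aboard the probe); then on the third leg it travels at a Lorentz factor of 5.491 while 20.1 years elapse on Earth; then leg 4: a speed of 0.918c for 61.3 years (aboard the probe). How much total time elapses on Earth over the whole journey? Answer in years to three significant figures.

Leg 1: γ = 1/√(1 − 0.400²) = 1/√0.8400 = 1.091; Δt_1 = 1.091 × 11.8 = 12.87 years.
Leg 2: γ = 3.77; Δt_2 = 3.770 × 4.62 = 17.42 years.
Leg 3: 20.1 years is already measured on Earth.
Leg 4: γ = 1/√(1 − 0.918²) = 1/√0.1573 = 2.522; Δt_4 = 2.522 × 61.3 = 154.6 years.
Total: 12.87 + 17.42 + 20.10 + 154.6 years.

Δt = 205 years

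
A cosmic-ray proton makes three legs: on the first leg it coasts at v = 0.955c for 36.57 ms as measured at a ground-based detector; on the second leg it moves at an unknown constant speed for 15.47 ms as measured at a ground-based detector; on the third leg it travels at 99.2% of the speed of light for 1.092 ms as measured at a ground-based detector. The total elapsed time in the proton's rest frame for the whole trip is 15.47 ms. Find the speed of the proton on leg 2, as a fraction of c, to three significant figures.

Leg 1: γ = 1/√(1 − 0.955²) = 1/√0.08798 = 3.371; τ_1 = 36.57/3.371 = 10.85 ms.
Leg 2: speed unknown; τ_2 = 15.47/γ_2.
Leg 3: β = 0.992; γ = 1/√(1 − 0.992²) = 1/√0.01594 = 7.922; τ_3 = 1.092/7.922 = 0.1379 ms.
Total proper time: 10.85 + τ_2 + 0.1379 = 15.47, so τ_2 = 15.47 − 10.98 = 4.485 ms.
γ_2 = 15.47/4.485 = 3.449; β = √(1 − 1/γ²) = √0.9159.

β = 0.957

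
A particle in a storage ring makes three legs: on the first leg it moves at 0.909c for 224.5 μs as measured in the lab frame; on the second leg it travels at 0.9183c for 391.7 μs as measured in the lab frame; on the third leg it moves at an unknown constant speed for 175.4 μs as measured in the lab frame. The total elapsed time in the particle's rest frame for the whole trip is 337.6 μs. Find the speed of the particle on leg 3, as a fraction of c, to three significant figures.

β = 0.862

Leg 1: γ = 1/√(1 − 0.909²) = 1/√0.1737 = 2.399; τ_1 = 224.5/2.399 = 93.57 μs.
Leg 2: γ = 1/√(1 − 0.9183²) = 1/√0.1567 = 2.526; τ_2 = 391.7/2.526 = 155.1 μs.
Leg 3: speed unknown; τ_3 = 175.4/γ_3.
Total proper time: 93.57 + 155.1 + τ_3 = 337.6, so τ_3 = 337.6 − 248.6 = 88.96 μs.
γ_3 = 175.4/88.96 = 1.972; β = √(1 − 1/γ²) = √0.7428.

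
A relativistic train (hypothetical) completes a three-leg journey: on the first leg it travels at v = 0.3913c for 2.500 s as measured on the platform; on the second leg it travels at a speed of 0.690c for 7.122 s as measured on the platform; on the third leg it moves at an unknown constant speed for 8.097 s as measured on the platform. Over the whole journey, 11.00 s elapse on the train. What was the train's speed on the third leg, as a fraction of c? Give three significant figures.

β = 0.899

Leg 1: γ = 1/√(1 − 0.3913²) = 1/√0.8469 = 1.087; τ_1 = 2.500/1.087 = 2.301 s.
Leg 2: γ = 1/√(1 − 0.690²) = 1/√0.5239 = 1.382; τ_2 = 7.122/1.382 = 5.155 s.
Leg 3: speed unknown; τ_3 = 8.097/γ_3.
Total proper time: 2.301 + 5.155 + τ_3 = 11.00, so τ_3 = 11.00 − 7.456 = 3.544 s.
γ_3 = 8.097/3.544 = 2.284; β = √(1 − 1/γ²) = √0.8084.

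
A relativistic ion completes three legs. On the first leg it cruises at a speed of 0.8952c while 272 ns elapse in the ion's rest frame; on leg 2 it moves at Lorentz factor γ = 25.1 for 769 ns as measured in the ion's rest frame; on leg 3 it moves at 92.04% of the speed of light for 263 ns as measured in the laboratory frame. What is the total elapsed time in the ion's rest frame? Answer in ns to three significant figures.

τ = 1140 ns

Leg 1: 272 ns is already measured in the ion's rest frame.
Leg 2: 769 ns is already measured in the ion's rest frame.
Leg 3: β = 0.9204; γ = 1/√(1 − 0.9204²) = 1/√0.1529 = 2.558; τ_3 = 263/2.558 = 102.8 ns.
Total: 272.0 + 769.0 + 102.8 ns.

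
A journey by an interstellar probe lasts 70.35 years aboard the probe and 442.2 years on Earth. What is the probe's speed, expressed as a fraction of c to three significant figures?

β = 0.987

The proper time is measured aboard the probe (both events occur at the probe's location); Δt is measured on Earth. γ = Δt/τ = 442.2/70.35 = 6.286.
β = √(1 − 1/γ²) = √(1 − 0.02531) = √0.9747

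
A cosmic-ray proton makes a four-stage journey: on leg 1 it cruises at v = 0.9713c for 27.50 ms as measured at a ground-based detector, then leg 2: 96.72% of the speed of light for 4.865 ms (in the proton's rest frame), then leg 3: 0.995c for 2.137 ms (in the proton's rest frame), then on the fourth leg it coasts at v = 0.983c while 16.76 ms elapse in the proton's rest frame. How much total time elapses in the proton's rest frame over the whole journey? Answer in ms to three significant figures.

τ = 30.3 ms

Leg 1: γ = 1/√(1 − 0.9713²) = 1/√0.05658 = 4.204; τ_1 = 27.50/4.204 = 6.541 ms.
Leg 2: 4.865 ms is already measured in the proton's rest frame.
Leg 3: 2.137 ms is already measured in the proton's rest frame.
Leg 4: 16.76 ms is already measured in the proton's rest frame.
Total: 6.541 + 4.865 + 2.137 + 16.76 ms.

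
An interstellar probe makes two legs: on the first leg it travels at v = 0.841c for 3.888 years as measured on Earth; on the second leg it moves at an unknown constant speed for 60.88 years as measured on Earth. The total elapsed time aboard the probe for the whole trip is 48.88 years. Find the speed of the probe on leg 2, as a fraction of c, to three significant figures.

β = 0.640

Leg 1: γ = 1/√(1 − 0.841²) = 1/√0.2927 = 1.848; τ_1 = 3.888/1.848 = 2.104 years.
Leg 2: speed unknown; τ_2 = 60.88/γ_2.
Total proper time: 2.104 + τ_2 = 48.88, so τ_2 = 48.88 − 2.104 = 46.78 years.
γ_2 = 60.88/46.78 = 1.302; β = √(1 − 1/γ²) = √0.4097.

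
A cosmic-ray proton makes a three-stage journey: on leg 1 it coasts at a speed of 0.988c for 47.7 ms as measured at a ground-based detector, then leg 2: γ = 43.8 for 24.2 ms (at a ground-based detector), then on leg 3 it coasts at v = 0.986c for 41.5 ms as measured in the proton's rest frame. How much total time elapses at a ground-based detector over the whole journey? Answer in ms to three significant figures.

Δt = 321 ms

Leg 1: 47.7 ms is already measured at a ground-based detector.
Leg 2: 24.2 ms is already measured at a ground-based detector.
Leg 3: γ = 1/√(1 − 0.986²) = 1/√0.02780 = 5.997; Δt_3 = 5.997 × 41.5 = 248.9 ms.
Total: 47.70 + 24.20 + 248.9 ms.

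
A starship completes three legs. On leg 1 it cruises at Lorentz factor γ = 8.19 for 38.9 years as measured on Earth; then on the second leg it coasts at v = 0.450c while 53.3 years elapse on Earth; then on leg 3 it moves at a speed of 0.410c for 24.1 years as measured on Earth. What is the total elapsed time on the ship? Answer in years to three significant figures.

Leg 1: γ = 8.19; τ_1 = 38.9/8.190 = 4.750 years.
Leg 2: γ = 1/√(1 − 0.450²) = 1/√0.7975 = 1.120; τ_2 = 53.3/1.120 = 47.60 years.
Leg 3: γ = 1/√(1 − 0.410²) = 1/√0.8319 = 1.096; τ_3 = 24.1/1.096 = 21.98 years.
Total: 4.750 + 47.60 + 21.98 years.

τ = 74.3 years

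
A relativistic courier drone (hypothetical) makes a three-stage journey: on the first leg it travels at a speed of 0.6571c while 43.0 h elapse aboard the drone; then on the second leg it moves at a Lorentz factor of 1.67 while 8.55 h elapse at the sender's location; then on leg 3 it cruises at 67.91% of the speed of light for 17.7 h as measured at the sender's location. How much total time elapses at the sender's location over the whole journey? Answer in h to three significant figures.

Leg 1: γ = 1/√(1 − 0.6571²) = 1/√0.5682 = 1.327; Δt_1 = 1.327 × 43.0 = 57.04 h.
Leg 2: 8.55 h is already measured at the sender's location.
Leg 3: 17.7 h is already measured at the sender's location.
Total: 57.04 + 8.550 + 17.70 h.

Δt = 83.3 h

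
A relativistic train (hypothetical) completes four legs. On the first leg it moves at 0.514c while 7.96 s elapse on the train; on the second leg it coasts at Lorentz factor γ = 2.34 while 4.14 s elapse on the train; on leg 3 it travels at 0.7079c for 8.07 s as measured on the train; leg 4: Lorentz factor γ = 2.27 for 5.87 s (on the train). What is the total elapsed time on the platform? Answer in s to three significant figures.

Δt = 43.7 s

Leg 1: γ = 1/√(1 − 0.514²) = 1/√0.7358 = 1.166; Δt_1 = 1.166 × 7.96 = 9.280 s.
Leg 2: γ = 2.34; Δt_2 = 2.340 × 4.14 = 9.688 s.
Leg 3: γ = 1/√(1 − 0.7079²) = 1/√0.4989 = 1.416; Δt_3 = 1.416 × 8.07 = 11.43 s.
Leg 4: γ = 2.27; Δt_4 = 2.270 × 5.87 = 13.32 s.
Total: 9.280 + 9.688 + 11.43 + 13.32 s.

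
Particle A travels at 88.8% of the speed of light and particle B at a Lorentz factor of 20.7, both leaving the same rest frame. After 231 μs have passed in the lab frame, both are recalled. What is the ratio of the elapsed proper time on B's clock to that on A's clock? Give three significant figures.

A: β = 0.888; γ = 1/√(1 − 0.888²) = 1/√0.2115 = 2.175. B: γ = 20.7.
τ_A/τ_B = γ_B/γ_A = 20.70/2.175 = 9.519, so τ_B/τ_A = 0.1051.

τ_B/τ_A = 0.105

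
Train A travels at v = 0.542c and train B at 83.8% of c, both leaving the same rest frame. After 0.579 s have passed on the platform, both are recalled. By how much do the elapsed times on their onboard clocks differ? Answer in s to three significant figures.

|τ_A − τ_B| = 0.171 s

A: γ = 1/√(1 − 0.542²) = 1/√0.7062 = 1.190; τ_A = 0.579/1.190 = 0.4866 s.
B: β = 0.838; γ = 1/√(1 − 0.838²) = 1/√0.2978 = 1.833; τ_B = 0.579/1.833 = 0.3159 s.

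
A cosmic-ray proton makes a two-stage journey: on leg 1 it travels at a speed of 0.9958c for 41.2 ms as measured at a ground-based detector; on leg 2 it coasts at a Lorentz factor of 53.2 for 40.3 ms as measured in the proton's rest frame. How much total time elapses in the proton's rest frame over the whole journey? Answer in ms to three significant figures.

Leg 1: γ = 1/√(1 − 0.9958²) = 1/√0.008382 = 10.92; τ_1 = 41.2/10.92 = 3.772 ms.
Leg 2: 40.3 ms is already measured in the proton's rest frame.
Total: 3.772 + 40.30 ms.

τ = 44.1 ms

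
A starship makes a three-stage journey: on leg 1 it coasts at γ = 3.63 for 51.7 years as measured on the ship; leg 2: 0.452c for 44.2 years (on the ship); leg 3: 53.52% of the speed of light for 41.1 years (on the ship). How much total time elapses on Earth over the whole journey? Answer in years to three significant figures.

Leg 1: γ = 3.63; Δt_1 = 3.630 × 51.7 = 187.7 years.
Leg 2: γ = 1/√(1 − 0.452²) = 1/√0.7957 = 1.121; Δt_2 = 1.121 × 44.2 = 49.55 years.
Leg 3: β = 0.5352; γ = 1/√(1 − 0.5352²) = 1/√0.7136 = 1.184; Δt_3 = 1.184 × 41.1 = 48.65 years.
Total: 187.7 + 49.55 + 48.65 years.

Δt = 286 years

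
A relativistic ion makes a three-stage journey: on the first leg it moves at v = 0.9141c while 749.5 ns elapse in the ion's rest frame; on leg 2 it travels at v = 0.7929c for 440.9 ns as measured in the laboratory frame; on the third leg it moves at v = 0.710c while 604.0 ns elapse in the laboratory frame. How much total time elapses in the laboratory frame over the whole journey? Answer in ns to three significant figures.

Δt = 2890 ns

Leg 1: γ = 1/√(1 − 0.9141²) = 1/√0.1644 = 2.466; Δt_1 = 2.466 × 749.5 = 1848 ns.
Leg 2: 440.9 ns is already measured in the laboratory frame.
Leg 3: 604.0 ns is already measured in the laboratory frame.
Total: 1848 + 440.9 + 604.0 ns.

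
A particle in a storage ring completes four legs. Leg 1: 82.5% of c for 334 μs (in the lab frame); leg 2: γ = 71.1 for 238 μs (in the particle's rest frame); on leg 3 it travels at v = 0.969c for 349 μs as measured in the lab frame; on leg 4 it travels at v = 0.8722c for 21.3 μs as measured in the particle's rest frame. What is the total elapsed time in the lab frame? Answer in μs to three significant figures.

Δt = 1.76×10⁴ μs

Leg 1: 334 μs is already measured in the lab frame.
Leg 2: γ = 71.1; Δt_2 = 71.10 × 238 = 1.692×10⁴ μs.
Leg 3: 349 μs is already measured in the lab frame.
Leg 4: γ = 1/√(1 − 0.8722²) = 1/√0.2393 = 2.044; Δt_4 = 2.044 × 21.3 = 43.54 μs.
Total: 334.0 + 1.692×10⁴ + 349.0 + 43.54 μs.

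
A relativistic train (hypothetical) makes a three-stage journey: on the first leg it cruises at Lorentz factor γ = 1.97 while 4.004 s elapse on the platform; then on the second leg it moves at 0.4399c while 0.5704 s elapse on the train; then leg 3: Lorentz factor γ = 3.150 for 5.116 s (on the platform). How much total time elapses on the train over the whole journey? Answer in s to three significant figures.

Leg 1: γ = 1.97; τ_1 = 4.004/1.970 = 2.032 s.
Leg 2: 0.5704 s is already measured on the train.
Leg 3: γ = 3.150; τ_3 = 5.116/3.150 = 1.624 s.
Total: 2.032 + 0.5704 + 1.624 s.

τ = 4.23 s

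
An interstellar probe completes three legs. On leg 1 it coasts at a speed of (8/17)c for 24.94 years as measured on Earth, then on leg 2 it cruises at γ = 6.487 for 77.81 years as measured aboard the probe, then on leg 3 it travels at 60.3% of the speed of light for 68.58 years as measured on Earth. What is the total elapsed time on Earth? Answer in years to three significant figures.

Leg 1: 24.94 years is already measured on Earth.
Leg 2: γ = 6.487; Δt_2 = 6.487 × 77.81 = 504.8 years.
Leg 3: 68.58 years is already measured on Earth.
Total: 24.94 + 504.8 + 68.58 years.

Δt = 598 years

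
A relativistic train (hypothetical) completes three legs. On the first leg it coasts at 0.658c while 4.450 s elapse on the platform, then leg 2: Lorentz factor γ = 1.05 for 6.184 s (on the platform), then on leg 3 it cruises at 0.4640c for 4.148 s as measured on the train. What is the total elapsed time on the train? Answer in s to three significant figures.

τ = 13.4 s

Leg 1: γ = 1/√(1 − 0.658²) = 1/√0.5670 = 1.328; τ_1 = 4.450/1.328 = 3.351 s.
Leg 2: γ = 1.05; τ_2 = 6.184/1.050 = 5.890 s.
Leg 3: 4.148 s is already measured on the train.
Total: 3.351 + 5.890 + 4.148 s.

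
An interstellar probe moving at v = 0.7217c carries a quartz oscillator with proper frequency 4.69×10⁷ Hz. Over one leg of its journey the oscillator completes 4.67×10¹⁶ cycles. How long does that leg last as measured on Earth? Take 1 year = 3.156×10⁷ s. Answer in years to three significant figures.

Δt = 45.6 years

γ = 1/√(1 − 0.7217²) = 1/√0.4791 = 1.445
Proper time for N cycles: τ = N/f = 4.67×10¹⁶/(4.69×10⁷) = 9.957×10⁸ s = 31.55 years.
Lab-frame duration Δt = γτ = 1.445 × 31.55 = 45.58 years.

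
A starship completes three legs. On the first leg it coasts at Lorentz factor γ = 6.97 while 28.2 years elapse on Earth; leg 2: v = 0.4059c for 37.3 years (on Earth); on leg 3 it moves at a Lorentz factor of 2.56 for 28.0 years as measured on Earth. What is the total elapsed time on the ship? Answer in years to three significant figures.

τ = 49.1 years

Leg 1: γ = 6.97; τ_1 = 28.2/6.970 = 4.046 years.
Leg 2: γ = 1/√(1 − 0.4059²) = 1/√0.8352 = 1.094; τ_2 = 37.3/1.094 = 34.09 years.
Leg 3: γ = 2.56; τ_3 = 28.0/2.560 = 10.94 years.
Total: 4.046 + 34.09 + 10.94 years.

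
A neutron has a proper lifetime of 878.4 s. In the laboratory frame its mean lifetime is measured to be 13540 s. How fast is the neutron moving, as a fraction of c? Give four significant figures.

β = 0.9979

γ = Δt/τ₀ = 13540/878.4 = 15.41
β = √(1 − 1/γ²) = √(1 − 0.004209) = √0.9958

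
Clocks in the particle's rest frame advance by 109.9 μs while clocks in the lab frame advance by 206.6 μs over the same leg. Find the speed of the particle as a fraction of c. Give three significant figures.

v = 0.847c

The proper time is measured in the particle's rest frame (both events occur at the particle's location); Δt is measured in the lab frame. γ = Δt/τ = 206.6/109.9 = 1.880.
β = √(1 − 1/γ²) = √(1 − 0.2830) = √0.7170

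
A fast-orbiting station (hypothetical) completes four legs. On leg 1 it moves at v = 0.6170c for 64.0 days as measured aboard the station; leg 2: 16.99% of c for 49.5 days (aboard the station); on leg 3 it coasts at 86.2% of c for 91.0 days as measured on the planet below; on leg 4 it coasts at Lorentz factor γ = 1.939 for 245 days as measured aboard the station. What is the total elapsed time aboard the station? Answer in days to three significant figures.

τ = 405 days

Leg 1: 64.0 days is already measured aboard the station.
Leg 2: 49.5 days is already measured aboard the station.
Leg 3: β = 0.862; γ = 1/√(1 − 0.862²) = 1/√0.2570 = 1.973; τ_3 = 91.0/1.973 = 46.13 days.
Leg 4: 245 days is already measured aboard the station.
Total: 64.00 + 49.50 + 46.13 + 245.0 days.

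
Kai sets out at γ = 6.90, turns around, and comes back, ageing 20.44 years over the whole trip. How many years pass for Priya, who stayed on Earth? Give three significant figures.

γ = 6.90
Earth-frame duration is the dilated interval: Δt = γτ = 6.900 × 20.44 years.

Δt = 141 years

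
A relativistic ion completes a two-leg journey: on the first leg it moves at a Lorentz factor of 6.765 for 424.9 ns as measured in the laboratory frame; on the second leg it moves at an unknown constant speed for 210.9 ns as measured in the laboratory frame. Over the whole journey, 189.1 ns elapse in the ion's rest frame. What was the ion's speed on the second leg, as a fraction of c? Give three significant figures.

Leg 1: γ = 6.765; τ_1 = 424.9/6.765 = 62.81 ns.
Leg 2: speed unknown; τ_2 = 210.9/γ_2.
Total proper time: 62.81 + τ_2 = 189.1, so τ_2 = 189.1 − 62.81 = 126.3 ns.
γ_2 = 210.9/126.3 = 1.670; β = √(1 − 1/γ²) = √0.6414.

β = 0.801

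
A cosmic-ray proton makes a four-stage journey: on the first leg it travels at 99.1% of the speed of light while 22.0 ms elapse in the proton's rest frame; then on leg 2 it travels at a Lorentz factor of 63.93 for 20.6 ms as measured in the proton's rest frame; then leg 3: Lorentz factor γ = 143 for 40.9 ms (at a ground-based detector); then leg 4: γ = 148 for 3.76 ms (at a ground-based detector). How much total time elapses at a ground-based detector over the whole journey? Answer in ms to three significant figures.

Leg 1: β = 0.991; γ = 1/√(1 − 0.991²) = 1/√0.01792 = 7.470; Δt_1 = 7.470 × 22.0 = 164.3 ms.
Leg 2: γ = 63.93; Δt_2 = 63.93 × 20.6 = 1317 ms.
Leg 3: 40.9 ms is already measured at a ground-based detector.
Leg 4: 3.76 ms is already measured at a ground-based detector.
Total: 164.3 + 1317 + 40.90 + 3.760 ms.

Δt = 1530 ms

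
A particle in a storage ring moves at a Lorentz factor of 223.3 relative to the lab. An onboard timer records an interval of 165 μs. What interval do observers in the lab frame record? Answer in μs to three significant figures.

Δt = 3.68×10⁴ μs

γ = 223.3
The interval measured in the particle's rest frame is the proper time (both events occur at the same place in that frame); the lab-frame interval is Δt = γτ = 223.3 × 165 μs.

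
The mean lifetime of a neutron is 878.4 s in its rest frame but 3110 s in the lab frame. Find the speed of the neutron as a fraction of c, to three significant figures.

γ = Δt/τ₀ = 3110/878.4 = 3.541
β = √(1 − 1/γ²) = √(1 − 0.07977) = √0.9202

v = 0.959c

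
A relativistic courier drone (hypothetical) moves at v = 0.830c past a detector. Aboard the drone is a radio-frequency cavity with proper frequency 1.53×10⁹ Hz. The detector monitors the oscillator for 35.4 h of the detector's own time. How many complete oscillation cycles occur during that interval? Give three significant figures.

N = 1.09×10¹⁴

γ = 1/√(1 − 0.830²) = 1/√0.3111 = 1.793
During 35.4 h of lab time, the oscillator's proper time advances by τ = Δt/γ = 35.4/1.793 = 19.74 h = 7.108×10⁴ s.
N = f × τ = 1.53×10⁹ × 7.108×10⁴ = 1.088×10¹⁴.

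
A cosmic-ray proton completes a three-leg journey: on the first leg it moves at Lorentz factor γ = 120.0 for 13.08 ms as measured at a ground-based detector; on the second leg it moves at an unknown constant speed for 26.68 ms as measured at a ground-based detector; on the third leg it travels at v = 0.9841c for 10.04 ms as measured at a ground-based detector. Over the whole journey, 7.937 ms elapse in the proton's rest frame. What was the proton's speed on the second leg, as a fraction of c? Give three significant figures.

Leg 1: γ = 120.0; τ_1 = 13.08/120.0 = 0.1090 ms.
Leg 2: speed unknown; τ_2 = 26.68/γ_2.
Leg 3: γ = 1/√(1 − 0.9841²) = 1/√0.03155 = 5.630; τ_3 = 10.04/5.630 = 1.783 ms.
Total proper time: 0.1090 + τ_2 + 1.783 = 7.937, so τ_2 = 7.937 − 1.892 = 6.045 ms.
γ_2 = 26.68/6.045 = 4.414; β = √(1 − 1/γ²) = √0.9487.

β = 0.974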